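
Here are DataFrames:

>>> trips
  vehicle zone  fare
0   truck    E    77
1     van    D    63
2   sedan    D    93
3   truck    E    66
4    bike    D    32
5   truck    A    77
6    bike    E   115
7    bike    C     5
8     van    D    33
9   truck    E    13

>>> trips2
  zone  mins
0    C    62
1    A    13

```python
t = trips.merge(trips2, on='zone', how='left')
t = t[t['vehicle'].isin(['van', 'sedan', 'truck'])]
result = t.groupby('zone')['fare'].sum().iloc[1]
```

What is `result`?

189

merge on 'zone' (how='left') → 10 rows:
  vehicle zone  fare  mins
0   truck    E    77   NaN
1     van    D    63   NaN
2   sedan    D    93   NaN
3   truck    E    66   NaN
4    bike    D    32   NaN
5   truck    A    77  13.0
6    bike    E   115   NaN
7    bike    C     5  62.0
8     van    D    33   NaN
9   truck    E    13   NaN
filter rows where vehicle in ['van', 'sedan', 'truck']:
  vehicle zone  fare  mins
0   truck    E    77   NaN
1     van    D    63   NaN
2   sedan    D    93   NaN
3   truck    E    66   NaN
5   truck    A    77  13.0
8     van    D    33   NaN
9   truck    E    13   NaN
group by zone, sum of fare:
zone
A     77
D    189
E    156
Name: fare, dtype: int64
Reading off the value at position 1, we get 189.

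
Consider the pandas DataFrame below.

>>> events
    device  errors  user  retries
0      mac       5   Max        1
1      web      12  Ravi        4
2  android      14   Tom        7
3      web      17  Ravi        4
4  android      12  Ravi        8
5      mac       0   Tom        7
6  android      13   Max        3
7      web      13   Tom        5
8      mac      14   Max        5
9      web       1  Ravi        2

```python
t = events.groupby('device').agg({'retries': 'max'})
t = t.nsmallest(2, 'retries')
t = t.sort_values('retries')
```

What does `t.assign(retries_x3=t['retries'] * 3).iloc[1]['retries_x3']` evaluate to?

21

group by device, max of retries:
         retries
device          
android        8
mac            7
web            5
take 2 rows with smallest retries:
        retries
device         
web           5
mac           7
sort by retries:
        retries
device         
web           5
mac           7
add column retries_x3 = t['retries'] * 3:
        retries  retries_x3
device                     
web           5          15
mac           7          21
Reading off the value at position 1, column 'retries_x3', we get 21.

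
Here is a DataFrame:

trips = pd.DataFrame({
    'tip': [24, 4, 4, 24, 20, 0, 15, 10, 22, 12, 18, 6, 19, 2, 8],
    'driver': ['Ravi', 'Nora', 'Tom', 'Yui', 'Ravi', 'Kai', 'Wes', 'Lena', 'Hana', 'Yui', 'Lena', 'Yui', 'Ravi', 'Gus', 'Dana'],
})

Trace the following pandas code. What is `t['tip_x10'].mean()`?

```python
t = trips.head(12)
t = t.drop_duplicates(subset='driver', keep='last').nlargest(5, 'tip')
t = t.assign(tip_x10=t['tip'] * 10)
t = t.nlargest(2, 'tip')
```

210.0

take first 12 rows:
    tip driver
0    24   Ravi
1     4   Nora
2     4    Tom
3    24    Yui
4    20   Ravi
5     0    Kai
6    15    Wes
7    10   Lena
8    22   Hana
9    12    Yui
10   18   Lena
11    6    Yui
drop duplicate driver (keep=last):
    tip driver
1     4   Nora
2     4    Tom
4    20   Ravi
5     0    Kai
6    15    Wes
8    22   Hana
10   18   Lena
11    6    Yui
take 5 rows with largest tip:
    tip driver
8    22   Hana
4    20   Ravi
10   18   Lena
6    15    Wes
11    6    Yui
add column tip_x10 = t['tip'] * 10:
    tip driver  tip_x10
8    22   Hana      220
4    20   Ravi      200
10   18   Lena      180
6    15    Wes      150
11    6    Yui       60
take 2 rows with largest tip:
   tip driver  tip_x10
8   22   Hana      220
4   20   Ravi      200
Reading off the mean of column 'tip_x10', we get 210.0.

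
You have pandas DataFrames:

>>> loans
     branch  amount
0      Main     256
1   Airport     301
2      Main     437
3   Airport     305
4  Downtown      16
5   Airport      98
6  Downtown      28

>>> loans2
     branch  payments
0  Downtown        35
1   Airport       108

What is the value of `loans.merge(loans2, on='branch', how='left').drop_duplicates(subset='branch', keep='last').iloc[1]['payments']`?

108.0

merge on 'branch' (how='left') → 7 rows:
     branch  amount  payments
0      Main     256       NaN
1   Airport     301     108.0
2      Main     437       NaN
3   Airport     305     108.0
4  Downtown      16      35.0
5   Airport      98     108.0
6  Downtown      28      35.0
drop duplicate branch (keep=last):
     branch  amount  payments
2      Main     437       NaN
5   Airport      98     108.0
6  Downtown      28      35.0
So iloc[1]['payments'] = 108.0.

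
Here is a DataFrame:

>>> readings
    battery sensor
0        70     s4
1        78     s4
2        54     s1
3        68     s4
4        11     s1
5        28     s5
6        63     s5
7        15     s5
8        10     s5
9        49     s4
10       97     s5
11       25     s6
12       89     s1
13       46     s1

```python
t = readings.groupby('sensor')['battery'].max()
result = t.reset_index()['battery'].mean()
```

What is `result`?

72.25

group by sensor, max of battery:
sensor
s1    89
s4    78
s5    97
s6    25
Name: battery, dtype: int64
reset_index():
  sensor  battery
0     s1       89
1     s4       78
2     s5       97
3     s6       25
Finally, mean of column 'battery' = 72.25.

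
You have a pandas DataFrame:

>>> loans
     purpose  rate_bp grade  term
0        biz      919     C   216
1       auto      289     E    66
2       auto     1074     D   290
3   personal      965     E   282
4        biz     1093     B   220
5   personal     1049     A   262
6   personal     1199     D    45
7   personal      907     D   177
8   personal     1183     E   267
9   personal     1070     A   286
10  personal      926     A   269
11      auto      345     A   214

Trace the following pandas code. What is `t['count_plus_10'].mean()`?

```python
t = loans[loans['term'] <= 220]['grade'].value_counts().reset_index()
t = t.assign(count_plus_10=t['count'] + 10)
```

filter rows where term <= 220:
     purpose  rate_bp grade  term
0        biz      919     C   216
1       auto      289     E    66
4        biz     1093     B   220
6   personal     1199     D    45
7   personal      907     D   177
11      auto      345     A   214
value_counts of grade:
grade
D    2
C    1
E    1
B    1
A    1
Name: count, dtype: int64
reset_index():
  grade  count
0     D      2
1     C      1
2     E      1
3     B      1
4     A      1
add column count_plus_10 = t['count'] + 10:
  grade  count  count_plus_10
0     D      2             12
1     C      1             11
2     E      1             11
3     B      1             11
4     A      1             11

11.2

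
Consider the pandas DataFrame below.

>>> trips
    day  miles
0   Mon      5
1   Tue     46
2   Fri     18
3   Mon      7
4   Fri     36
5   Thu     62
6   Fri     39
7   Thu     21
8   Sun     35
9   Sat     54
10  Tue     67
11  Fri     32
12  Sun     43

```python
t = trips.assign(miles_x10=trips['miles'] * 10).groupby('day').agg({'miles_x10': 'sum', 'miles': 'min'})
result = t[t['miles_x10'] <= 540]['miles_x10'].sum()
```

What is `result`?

660

add column miles_x10 = trips['miles'] * 10:
    day  miles  miles_x10
0   Mon      5         50
1   Tue     46        460
2   Fri     18        180
3   Mon      7         70
4   Fri     36        360
5   Thu     62        620
6   Fri     39        390
7   Thu     21        210
8   Sun     35        350
9   Sat     54        540
10  Tue     67        670
11  Fri     32        320
12  Sun     43        430
group by day: sum(miles_x10), min(miles):
     miles_x10  miles
day                  
Fri       1250     18
Mon        120      5
Sat        540     54
Sun        780     35
Thu        830     21
Tue       1130     46
filter rows where miles_x10 <= 540:
     miles_x10  miles
day                  
Mon        120      5
Sat        540     54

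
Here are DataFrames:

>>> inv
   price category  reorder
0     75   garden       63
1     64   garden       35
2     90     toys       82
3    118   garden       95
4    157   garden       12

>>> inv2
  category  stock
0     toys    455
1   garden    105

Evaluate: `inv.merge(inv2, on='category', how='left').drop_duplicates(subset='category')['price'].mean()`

merge on 'category' (how='left') → 5 rows:
   price category  reorder  stock
0     75   garden       63    105
1     64   garden       35    105
2     90     toys       82    455
3    118   garden       95    105
4    157   garden       12    105
drop duplicate category (keep=first):
   price category  reorder  stock
0     75   garden       63    105
2     90     toys       82    455
Taking the mean of column 'price' gives 82.5.

82.5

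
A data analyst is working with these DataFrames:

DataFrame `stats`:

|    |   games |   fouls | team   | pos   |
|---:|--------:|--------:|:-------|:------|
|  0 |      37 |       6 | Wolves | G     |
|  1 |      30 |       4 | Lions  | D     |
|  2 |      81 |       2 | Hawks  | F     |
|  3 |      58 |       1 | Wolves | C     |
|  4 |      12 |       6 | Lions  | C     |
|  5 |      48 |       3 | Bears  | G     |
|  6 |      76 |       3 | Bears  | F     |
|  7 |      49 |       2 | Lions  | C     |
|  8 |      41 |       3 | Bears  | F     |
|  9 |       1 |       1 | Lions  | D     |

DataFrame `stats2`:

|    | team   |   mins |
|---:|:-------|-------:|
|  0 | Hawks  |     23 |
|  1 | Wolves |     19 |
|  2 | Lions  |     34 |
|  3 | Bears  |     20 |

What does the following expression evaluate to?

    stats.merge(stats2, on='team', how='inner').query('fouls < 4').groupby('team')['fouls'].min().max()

3

merge on 'team' (how='inner') → 10 rows:
   games  fouls    team pos  mins
0     37      6  Wolves   G    19
1     30      4   Lions   D    34
2     81      2   Hawks   F    23
3     58      1  Wolves   C    19
4     12      6   Lions   C    34
5     48      3   Bears   G    20
6     76      3   Bears   F    20
7     49      2   Lions   C    34
8     41      3   Bears   F    20
9      1      1   Lions   D    34
filter rows where fouls < 4:
   games  fouls    team pos  mins
2     81      2   Hawks   F    23
3     58      1  Wolves   C    19
5     48      3   Bears   G    20
6     76      3   Bears   F    20
7     49      2   Lions   C    34
8     41      3   Bears   F    20
9      1      1   Lions   D    34
group by team, min of fouls:
team
Bears     3
Hawks     2
Lions     1
Wolves    1
Name: fouls, dtype: int64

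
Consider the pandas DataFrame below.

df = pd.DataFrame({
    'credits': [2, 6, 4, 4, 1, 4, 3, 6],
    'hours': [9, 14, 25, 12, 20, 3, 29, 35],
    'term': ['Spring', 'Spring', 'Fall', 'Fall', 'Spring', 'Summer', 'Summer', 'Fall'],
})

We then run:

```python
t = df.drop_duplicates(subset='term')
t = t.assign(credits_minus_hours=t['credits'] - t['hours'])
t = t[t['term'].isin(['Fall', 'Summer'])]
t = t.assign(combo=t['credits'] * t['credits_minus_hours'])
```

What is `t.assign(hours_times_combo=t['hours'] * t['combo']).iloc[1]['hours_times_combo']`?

drop duplicate term (keep=first):
   credits  hours    term
0        2      9  Spring
2        4     25    Fall
5        4      3  Summer
add column credits_minus_hours = t['credits'] - t['hours']:
   credits  hours    term  credits_minus_hours
0        2      9  Spring                   -7
2        4     25    Fall                  -21
5        4      3  Summer                    1
filter rows where term in ['Fall', 'Summer']:
   credits  hours    term  credits_minus_hours
2        4     25    Fall                  -21
5        4      3  Summer                    1
add column combo = t['credits'] * t['credits_minus_hours']:
   credits  hours    term  credits_minus_hours  combo
2        4     25    Fall                  -21    -84
5        4      3  Summer                    1      4
add column hours_times_combo = t['hours'] * t['combo']:
   credits  hours    term  credits_minus_hours  combo  hours_times_combo
2        4     25    Fall                  -21    -84              -2100
5        4      3  Summer                    1      4                 12

12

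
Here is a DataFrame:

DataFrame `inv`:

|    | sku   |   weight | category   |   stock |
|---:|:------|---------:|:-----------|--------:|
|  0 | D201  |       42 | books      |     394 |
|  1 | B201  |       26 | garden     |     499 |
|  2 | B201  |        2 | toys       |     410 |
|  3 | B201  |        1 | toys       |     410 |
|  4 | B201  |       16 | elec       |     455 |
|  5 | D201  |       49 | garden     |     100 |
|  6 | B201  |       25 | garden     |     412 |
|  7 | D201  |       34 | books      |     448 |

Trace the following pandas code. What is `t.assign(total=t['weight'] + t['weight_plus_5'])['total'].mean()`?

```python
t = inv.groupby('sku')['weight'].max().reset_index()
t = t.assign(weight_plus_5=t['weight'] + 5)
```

80.0

group by sku, max of weight:
sku
B201    26
D201    49
Name: weight, dtype: int64
reset_index():
    sku  weight
0  B201      26
1  D201      49
add column weight_plus_5 = t['weight'] + 5:
    sku  weight  weight_plus_5
0  B201      26             31
1  D201      49             54
add column total = t['weight'] + t['weight_plus_5']:
    sku  weight  weight_plus_5  total
0  B201      26             31     57
1  D201      49             54    103
Hence 80.0.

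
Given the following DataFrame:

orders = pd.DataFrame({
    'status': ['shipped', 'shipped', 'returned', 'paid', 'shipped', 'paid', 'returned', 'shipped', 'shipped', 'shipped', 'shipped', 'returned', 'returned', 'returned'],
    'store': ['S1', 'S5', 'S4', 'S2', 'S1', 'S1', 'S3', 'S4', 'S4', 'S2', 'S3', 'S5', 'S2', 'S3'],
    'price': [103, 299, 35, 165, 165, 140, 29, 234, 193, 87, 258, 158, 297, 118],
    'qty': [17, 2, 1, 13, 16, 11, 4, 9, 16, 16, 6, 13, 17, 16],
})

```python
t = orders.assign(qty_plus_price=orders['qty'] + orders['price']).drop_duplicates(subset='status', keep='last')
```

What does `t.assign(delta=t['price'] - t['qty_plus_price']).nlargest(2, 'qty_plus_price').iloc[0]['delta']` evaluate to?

add column qty_plus_price = orders['qty'] + orders['price']:
      status store  price  qty  qty_plus_price
0    shipped    S1    103   17             120
1    shipped    S5    299    2             301
2   returned    S4     35    1              36
3       paid    S2    165   13             178
4    shipped    S1    165   16             181
5       paid    S1    140   11             151
6   returned    S3     29    4              33
7    shipped    S4    234    9             243
8    shipped    S4    193   16             209
9    shipped    S2     87   16             103
10   shipped    S3    258    6             264
11  returned    S5    158   13             171
12  returned    S2    297   17             314
13  returned    S3    118   16             134
drop duplicate status (keep=last):
      status store  price  qty  qty_plus_price
5       paid    S1    140   11             151
10   shipped    S3    258    6             264
13  returned    S3    118   16             134
add column delta = t['price'] - t['qty_plus_price']:
      status store  price  qty  qty_plus_price  delta
5       paid    S1    140   11             151    -11
10   shipped    S3    258    6             264     -6
13  returned    S3    118   16             134    -16
take 2 rows with largest qty_plus_price:
     status store  price  qty  qty_plus_price  delta
10  shipped    S3    258    6             264     -6
5      paid    S1    140   11             151    -11
So iloc[0]['delta'] = -6.

-6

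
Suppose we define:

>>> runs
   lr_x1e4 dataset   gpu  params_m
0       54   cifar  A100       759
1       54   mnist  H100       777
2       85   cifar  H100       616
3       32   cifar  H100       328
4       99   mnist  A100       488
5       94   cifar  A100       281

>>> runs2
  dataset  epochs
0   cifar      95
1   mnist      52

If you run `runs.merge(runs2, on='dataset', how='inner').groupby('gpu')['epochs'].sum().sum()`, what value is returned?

merge on 'dataset' (how='inner') → 6 rows:
   lr_x1e4 dataset   gpu  params_m  epochs
0       54   cifar  A100       759      95
1       54   mnist  H100       777      52
2       85   cifar  H100       616      95
3       32   cifar  H100       328      95
4       99   mnist  A100       488      52
5       94   cifar  A100       281      95
group by gpu, sum of epochs:
gpu
A100    242
H100    242
Name: epochs, dtype: int64

484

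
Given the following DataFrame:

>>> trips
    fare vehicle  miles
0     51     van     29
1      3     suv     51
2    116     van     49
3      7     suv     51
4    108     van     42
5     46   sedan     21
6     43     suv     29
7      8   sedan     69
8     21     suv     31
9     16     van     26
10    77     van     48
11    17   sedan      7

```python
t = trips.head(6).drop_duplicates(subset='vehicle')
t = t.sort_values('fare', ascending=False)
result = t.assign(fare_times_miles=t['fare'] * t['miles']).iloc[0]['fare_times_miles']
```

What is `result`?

1479

take first 6 rows:
   fare vehicle  miles
0    51     van     29
1     3     suv     51
2   116     van     49
3     7     suv     51
4   108     van     42
5    46   sedan     21
drop duplicate vehicle (keep=first):
   fare vehicle  miles
0    51     van     29
1     3     suv     51
5    46   sedan     21
sort by fare descending:
   fare vehicle  miles
0    51     van     29
5    46   sedan     21
1     3     suv     51
add column fare_times_miles = t['fare'] * t['miles']:
   fare vehicle  miles  fare_times_miles
0    51     van     29              1479
5    46   sedan     21               966
1     3     suv     51               153
The value at position 0, column 'fare_times_miles' is 1479.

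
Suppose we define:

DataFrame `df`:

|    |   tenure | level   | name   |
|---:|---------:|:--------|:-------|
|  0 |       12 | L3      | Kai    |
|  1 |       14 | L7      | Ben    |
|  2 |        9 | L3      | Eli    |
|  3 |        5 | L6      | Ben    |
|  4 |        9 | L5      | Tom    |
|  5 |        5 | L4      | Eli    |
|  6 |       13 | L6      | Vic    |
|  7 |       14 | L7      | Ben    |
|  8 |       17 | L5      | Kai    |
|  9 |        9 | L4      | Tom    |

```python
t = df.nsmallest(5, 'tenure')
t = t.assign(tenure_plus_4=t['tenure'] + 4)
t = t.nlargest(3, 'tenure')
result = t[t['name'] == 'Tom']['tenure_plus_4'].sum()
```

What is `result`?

take 5 rows with smallest tenure:
   tenure level name
3       5    L6  Ben
5       5    L4  Eli
2       9    L3  Eli
4       9    L5  Tom
9       9    L4  Tom
add column tenure_plus_4 = t['tenure'] + 4:
   tenure level name  tenure_plus_4
3       5    L6  Ben              9
5       5    L4  Eli              9
2       9    L3  Eli             13
4       9    L5  Tom             13
9       9    L4  Tom             13
take 3 rows with largest tenure:
   tenure level name  tenure_plus_4
2       9    L3  Eli             13
4       9    L5  Tom             13
9       9    L4  Tom             13
filter rows where name == 'Tom':
   tenure level name  tenure_plus_4
4       9    L5  Tom             13
9       9    L4  Tom             13
sum of column 'tenure_plus_4' → 26

26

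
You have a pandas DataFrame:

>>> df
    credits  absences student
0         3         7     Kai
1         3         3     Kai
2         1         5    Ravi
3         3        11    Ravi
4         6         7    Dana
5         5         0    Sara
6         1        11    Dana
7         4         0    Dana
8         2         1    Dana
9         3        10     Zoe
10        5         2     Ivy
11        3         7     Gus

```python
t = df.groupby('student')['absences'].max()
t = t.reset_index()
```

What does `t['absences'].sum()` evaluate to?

48

group by student, max of absences:
student
Dana    11
Gus      7
Ivy      2
Kai      7
Ravi    11
Sara     0
Zoe     10
Name: absences, dtype: int64
reset_index():
  student  absences
0    Dana        11
1     Gus         7
2     Ivy         2
3     Kai         7
4    Ravi        11
5    Sara         0
6     Zoe        10
Taking the sum of column 'absences' gives 48.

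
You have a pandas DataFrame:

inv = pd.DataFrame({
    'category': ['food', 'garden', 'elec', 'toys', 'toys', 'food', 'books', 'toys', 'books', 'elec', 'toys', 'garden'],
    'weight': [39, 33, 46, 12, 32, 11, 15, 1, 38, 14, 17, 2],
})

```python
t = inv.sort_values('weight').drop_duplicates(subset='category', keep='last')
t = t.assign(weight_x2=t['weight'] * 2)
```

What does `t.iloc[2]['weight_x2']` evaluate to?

sort by weight:
   category  weight
7      toys       1
11   garden       2
5      food      11
3      toys      12
9      elec      14
6     books      15
10     toys      17
4      toys      32
1    garden      33
8     books      38
0      food      39
2      elec      46
drop duplicate category (keep=last):
  category  weight
4     toys      32
1   garden      33
8    books      38
0     food      39
2     elec      46
add column weight_x2 = t['weight'] * 2:
  category  weight  weight_x2
4     toys      32         64
1   garden      33         66
8    books      38         76
0     food      39         78
2     elec      46         92
Then the value at position 2, column 'weight_x2': 76

76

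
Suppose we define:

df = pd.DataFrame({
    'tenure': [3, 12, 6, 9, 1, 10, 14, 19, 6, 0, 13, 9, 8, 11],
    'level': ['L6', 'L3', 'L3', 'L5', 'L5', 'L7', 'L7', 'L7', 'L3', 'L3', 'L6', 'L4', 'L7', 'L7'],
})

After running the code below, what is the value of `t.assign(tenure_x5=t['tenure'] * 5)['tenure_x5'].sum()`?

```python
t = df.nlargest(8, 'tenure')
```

485

take 8 rows with largest tenure:
    tenure level
7       19    L7
6       14    L7
10      13    L6
1       12    L3
13      11    L7
5       10    L7
3        9    L5
11       9    L4
add column tenure_x5 = t['tenure'] * 5:
    tenure level  tenure_x5
7       19    L7         95
6       14    L7         70
10      13    L6         65
1       12    L3         60
13      11    L7         55
5       10    L7         50
3        9    L5         45
11       9    L4         45
Finally, sum of column 'tenure_x5' = 485.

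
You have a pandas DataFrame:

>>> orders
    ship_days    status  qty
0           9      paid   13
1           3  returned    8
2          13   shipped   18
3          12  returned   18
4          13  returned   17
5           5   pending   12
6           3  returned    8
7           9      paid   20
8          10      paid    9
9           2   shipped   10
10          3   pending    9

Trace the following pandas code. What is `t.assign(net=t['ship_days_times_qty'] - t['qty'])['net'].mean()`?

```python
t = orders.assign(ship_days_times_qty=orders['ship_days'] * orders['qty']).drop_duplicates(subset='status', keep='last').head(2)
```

add column ship_days_times_qty = orders['ship_days'] * orders['qty']:
    ship_days    status  qty  ship_days_times_qty
0           9      paid   13                  117
1           3  returned    8                   24
2          13   shipped   18                  234
3          12  returned   18                  216
4          13  returned   17                  221
5           5   pending   12                   60
6           3  returned    8                   24
7           9      paid   20                  180
8          10      paid    9                   90
9           2   shipped   10                   20
10          3   pending    9                   27
drop duplicate status (keep=last):
    ship_days    status  qty  ship_days_times_qty
6           3  returned    8                   24
8          10      paid    9                   90
9           2   shipped   10                   20
10          3   pending    9                   27
take first 2 rows:
   ship_days    status  qty  ship_days_times_qty
6          3  returned    8                   24
8         10      paid    9                   90
add column net = t['ship_days_times_qty'] - t['qty']:
   ship_days    status  qty  ship_days_times_qty  net
6          3  returned    8                   24   16
8         10      paid    9                   90   81

48.5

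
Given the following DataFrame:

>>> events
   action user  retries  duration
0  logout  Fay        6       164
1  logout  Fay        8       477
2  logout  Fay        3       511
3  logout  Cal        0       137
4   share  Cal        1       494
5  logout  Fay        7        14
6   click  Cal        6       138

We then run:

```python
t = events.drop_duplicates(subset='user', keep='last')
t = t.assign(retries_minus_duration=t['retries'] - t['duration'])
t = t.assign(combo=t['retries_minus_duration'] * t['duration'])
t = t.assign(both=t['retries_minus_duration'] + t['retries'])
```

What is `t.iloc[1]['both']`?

-126

drop duplicate user (keep=last):
   action user  retries  duration
5  logout  Fay        7        14
6   click  Cal        6       138
add column retries_minus_duration = t['retries'] - t['duration']:
   action user  retries  duration  retries_minus_duration
5  logout  Fay        7        14                      -7
6   click  Cal        6       138                    -132
add column combo = t['retries_minus_duration'] * t['duration']:
   action user  retries  duration  retries_minus_duration  combo
5  logout  Fay        7        14                      -7    -98
6   click  Cal        6       138                    -132 -18216
add column both = t['retries_minus_duration'] + t['retries']:
   action user  retries  duration  retries_minus_duration  combo  both
5  logout  Fay        7        14                      -7    -98     0
6   click  Cal        6       138                    -132 -18216  -126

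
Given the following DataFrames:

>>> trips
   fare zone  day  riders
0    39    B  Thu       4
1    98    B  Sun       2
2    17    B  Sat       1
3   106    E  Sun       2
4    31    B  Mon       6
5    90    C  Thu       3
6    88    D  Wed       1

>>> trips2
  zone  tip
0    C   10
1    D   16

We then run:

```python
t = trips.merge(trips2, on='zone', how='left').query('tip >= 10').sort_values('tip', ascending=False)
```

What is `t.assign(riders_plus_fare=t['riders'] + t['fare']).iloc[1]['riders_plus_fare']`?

merge on 'zone' (how='left') → 7 rows:
   fare zone  day  riders   tip
0    39    B  Thu       4   NaN
1    98    B  Sun       2   NaN
2    17    B  Sat       1   NaN
3   106    E  Sun       2   NaN
4    31    B  Mon       6   NaN
5    90    C  Thu       3  10.0
6    88    D  Wed       1  16.0
filter rows where tip >= 10:
   fare zone  day  riders   tip
5    90    C  Thu       3  10.0
6    88    D  Wed       1  16.0
sort by tip descending:
   fare zone  day  riders   tip
6    88    D  Wed       1  16.0
5    90    C  Thu       3  10.0
add column riders_plus_fare = t['riders'] + t['fare']:
   fare zone  day  riders   tip  riders_plus_fare
6    88    D  Wed       1  16.0                89
5    90    C  Thu       3  10.0                93
Taking the value at position 1, column 'riders_plus_fare' gives 93.

93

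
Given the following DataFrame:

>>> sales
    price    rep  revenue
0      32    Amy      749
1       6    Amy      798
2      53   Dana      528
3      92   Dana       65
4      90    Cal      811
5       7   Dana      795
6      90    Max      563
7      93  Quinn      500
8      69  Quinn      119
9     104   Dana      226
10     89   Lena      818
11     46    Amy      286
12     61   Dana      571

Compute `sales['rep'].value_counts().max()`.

value_counts of rep:
rep
Dana     5
Amy      3
Quinn    2
Cal      1
Max      1
Lena     1
Name: count, dtype: int64
So max() = 5.

5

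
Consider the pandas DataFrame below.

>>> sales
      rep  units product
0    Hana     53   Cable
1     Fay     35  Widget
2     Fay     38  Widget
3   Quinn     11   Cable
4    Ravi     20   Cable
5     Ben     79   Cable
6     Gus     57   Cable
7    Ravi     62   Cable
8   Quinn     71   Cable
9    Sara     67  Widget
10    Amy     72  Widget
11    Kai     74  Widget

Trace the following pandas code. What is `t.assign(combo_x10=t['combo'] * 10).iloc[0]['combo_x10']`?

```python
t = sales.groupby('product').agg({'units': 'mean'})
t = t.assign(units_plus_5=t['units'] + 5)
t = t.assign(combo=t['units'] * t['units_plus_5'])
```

27951.8367347

group by product, mean of units:
             units
product           
Cable    50.428571
Widget   57.200000
add column units_plus_5 = t['units'] + 5:
             units  units_plus_5
product                         
Cable    50.428571     55.428571
Widget   57.200000     62.200000
add column combo = t['units'] * t['units_plus_5']:
             units  units_plus_5        combo
product                                      
Cable    50.428571     55.428571  2795.183673
Widget   57.200000     62.200000  3557.840000
add column combo_x10 = t['combo'] * 10:
             units  units_plus_5        combo     combo_x10
product                                                    
Cable    50.428571     55.428571  2795.183673  27951.836735
Widget   57.200000     62.200000  3557.840000  35578.400000
So iloc[0]['combo_x10'] = 27951.8367347.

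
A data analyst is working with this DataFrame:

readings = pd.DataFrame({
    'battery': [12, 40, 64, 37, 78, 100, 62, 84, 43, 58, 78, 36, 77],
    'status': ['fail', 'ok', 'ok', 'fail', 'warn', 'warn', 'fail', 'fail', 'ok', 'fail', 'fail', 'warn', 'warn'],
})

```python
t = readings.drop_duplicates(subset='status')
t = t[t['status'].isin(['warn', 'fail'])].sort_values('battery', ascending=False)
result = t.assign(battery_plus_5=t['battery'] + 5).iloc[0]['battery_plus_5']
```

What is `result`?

83

drop duplicate status (keep=first):
   battery status
0       12   fail
1       40     ok
4       78   warn
filter rows where status in ['warn', 'fail']:
   battery status
0       12   fail
4       78   warn
sort by battery descending:
   battery status
4       78   warn
0       12   fail
add column battery_plus_5 = t['battery'] + 5:
   battery status  battery_plus_5
4       78   warn              83
0       12   fail              17
Then the value at position 0, column 'battery_plus_5': 83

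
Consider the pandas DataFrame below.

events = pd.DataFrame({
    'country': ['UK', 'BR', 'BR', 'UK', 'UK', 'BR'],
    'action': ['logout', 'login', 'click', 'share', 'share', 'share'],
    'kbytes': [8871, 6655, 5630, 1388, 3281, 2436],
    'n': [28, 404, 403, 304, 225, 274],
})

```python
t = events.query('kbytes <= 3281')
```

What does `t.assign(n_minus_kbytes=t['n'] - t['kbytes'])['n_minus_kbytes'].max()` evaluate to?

filter rows where kbytes <= 3281:
  country action  kbytes    n
3      UK  share    1388  304
4      UK  share    3281  225
5      BR  share    2436  274
add column n_minus_kbytes = t['n'] - t['kbytes']:
  country action  kbytes    n  n_minus_kbytes
3      UK  share    1388  304           -1084
4      UK  share    3281  225           -3056
5      BR  share    2436  274           -2162

-1084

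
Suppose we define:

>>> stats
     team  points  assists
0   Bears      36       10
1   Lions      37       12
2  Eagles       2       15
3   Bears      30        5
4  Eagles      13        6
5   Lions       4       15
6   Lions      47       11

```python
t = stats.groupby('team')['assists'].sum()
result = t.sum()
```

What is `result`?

74

group by team, sum of assists:
team
Bears     15
Eagles    21
Lions     38
Name: assists, dtype: int64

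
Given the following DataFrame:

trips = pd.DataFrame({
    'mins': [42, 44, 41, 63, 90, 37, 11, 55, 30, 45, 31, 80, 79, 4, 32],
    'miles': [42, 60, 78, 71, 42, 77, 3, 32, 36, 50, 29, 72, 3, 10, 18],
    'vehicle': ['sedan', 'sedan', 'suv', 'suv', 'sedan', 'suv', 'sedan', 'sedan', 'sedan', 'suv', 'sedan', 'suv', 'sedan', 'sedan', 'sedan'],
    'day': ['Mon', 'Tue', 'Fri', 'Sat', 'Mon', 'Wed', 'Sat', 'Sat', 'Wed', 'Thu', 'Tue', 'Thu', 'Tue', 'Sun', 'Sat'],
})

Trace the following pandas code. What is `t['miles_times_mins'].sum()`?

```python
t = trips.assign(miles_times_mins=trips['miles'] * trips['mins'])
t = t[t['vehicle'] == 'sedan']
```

12809

add column miles_times_mins = trips['miles'] * trips['mins']:
    mins  miles vehicle  day  miles_times_mins
0     42     42   sedan  Mon              1764
1     44     60   sedan  Tue              2640
2     41     78     suv  Fri              3198
3     63     71     suv  Sat              4473
4     90     42   sedan  Mon              3780
5     37     77     suv  Wed              2849
6     11      3   sedan  Sat                33
7     55     32   sedan  Sat              1760
8     30     36   sedan  Wed              1080
9     45     50     suv  Thu              2250
10    31     29   sedan  Tue               899
11    80     72     suv  Thu              5760
12    79      3   sedan  Tue               237
13     4     10   sedan  Sun                40
14    32     18   sedan  Sat               576
filter rows where vehicle == 'sedan':
    mins  miles vehicle  day  miles_times_mins
0     42     42   sedan  Mon              1764
1     44     60   sedan  Tue              2640
4     90     42   sedan  Mon              3780
6     11      3   sedan  Sat                33
7     55     32   sedan  Sat              1760
8     30     36   sedan  Wed              1080
10    31     29   sedan  Tue               899
12    79      3   sedan  Tue               237
13     4     10   sedan  Sun                40
14    32     18   sedan  Sat               576
Then the sum of column 'miles_times_mins': 12809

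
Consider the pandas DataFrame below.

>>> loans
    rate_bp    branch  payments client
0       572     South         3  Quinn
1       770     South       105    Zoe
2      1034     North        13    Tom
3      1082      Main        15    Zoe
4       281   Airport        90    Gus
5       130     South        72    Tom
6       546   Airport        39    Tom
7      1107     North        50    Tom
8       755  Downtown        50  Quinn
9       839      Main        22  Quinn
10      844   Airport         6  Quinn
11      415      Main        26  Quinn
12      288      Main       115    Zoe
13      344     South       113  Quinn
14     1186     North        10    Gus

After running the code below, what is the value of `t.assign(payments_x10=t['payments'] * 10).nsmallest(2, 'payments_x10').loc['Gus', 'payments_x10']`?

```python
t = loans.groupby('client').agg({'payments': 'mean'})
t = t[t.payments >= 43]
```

500.0

group by client, mean of payments:
         payments
client           
Gus     50.000000
Quinn   36.666667
Tom     43.500000
Zoe     78.333333
filter rows where payments >= 43:
         payments
client           
Gus     50.000000
Tom     43.500000
Zoe     78.333333
add column payments_x10 = t['payments'] * 10:
         payments  payments_x10
client                         
Gus     50.000000    500.000000
Tom     43.500000    435.000000
Zoe     78.333333    783.333333
take 2 rows with smallest payments_x10:
        payments  payments_x10
client                        
Tom         43.5         435.0
Gus         50.0         500.0
Taking the value at row 'Gus', column 'payments_x10' gives 500.0.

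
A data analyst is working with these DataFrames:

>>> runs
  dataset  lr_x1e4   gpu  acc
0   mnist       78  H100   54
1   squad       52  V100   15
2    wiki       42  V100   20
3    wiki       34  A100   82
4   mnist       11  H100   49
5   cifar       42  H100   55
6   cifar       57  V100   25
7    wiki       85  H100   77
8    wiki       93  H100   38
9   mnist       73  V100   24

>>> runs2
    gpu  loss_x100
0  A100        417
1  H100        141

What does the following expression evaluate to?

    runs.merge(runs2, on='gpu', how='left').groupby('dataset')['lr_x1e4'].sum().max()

merge on 'gpu' (how='left') → 10 rows:
  dataset  lr_x1e4   gpu  acc  loss_x100
0   mnist       78  H100   54      141.0
1   squad       52  V100   15        NaN
2    wiki       42  V100   20        NaN
3    wiki       34  A100   82      417.0
4   mnist       11  H100   49      141.0
5   cifar       42  H100   55      141.0
6   cifar       57  V100   25        NaN
7    wiki       85  H100   77      141.0
8    wiki       93  H100   38      141.0
9   mnist       73  V100   24        NaN
group by dataset, sum of lr_x1e4:
dataset
cifar     99
mnist    162
squad     52
wiki     254
Name: lr_x1e4, dtype: int64
So max() = 254.

254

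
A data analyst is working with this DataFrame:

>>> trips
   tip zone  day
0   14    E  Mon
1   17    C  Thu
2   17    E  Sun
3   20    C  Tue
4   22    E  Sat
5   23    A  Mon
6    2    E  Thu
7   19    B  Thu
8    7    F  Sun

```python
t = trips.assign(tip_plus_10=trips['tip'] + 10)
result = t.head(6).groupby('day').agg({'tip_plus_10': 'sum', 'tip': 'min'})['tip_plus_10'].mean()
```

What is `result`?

34.6

add column tip_plus_10 = trips['tip'] + 10:
   tip zone  day  tip_plus_10
0   14    E  Mon           24
1   17    C  Thu           27
2   17    E  Sun           27
3   20    C  Tue           30
4   22    E  Sat           32
5   23    A  Mon           33
6    2    E  Thu           12
7   19    B  Thu           29
8    7    F  Sun           17
take first 6 rows:
   tip zone  day  tip_plus_10
0   14    E  Mon           24
1   17    C  Thu           27
2   17    E  Sun           27
3   20    C  Tue           30
4   22    E  Sat           32
5   23    A  Mon           33
group by day: sum(tip_plus_10), min(tip):
     tip_plus_10  tip
day                  
Mon           57   14
Sat           32   22
Sun           27   17
Thu           27   17
Tue           30   20
Taking the mean of column 'tip_plus_10' gives 34.6.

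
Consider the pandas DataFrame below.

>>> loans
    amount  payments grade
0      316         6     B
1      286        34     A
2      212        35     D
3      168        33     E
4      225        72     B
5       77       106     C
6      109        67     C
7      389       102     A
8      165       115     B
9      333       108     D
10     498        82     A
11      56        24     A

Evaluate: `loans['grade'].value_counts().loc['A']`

4

value_counts of grade:
grade
A    4
B    3
D    2
C    2
E    1
Name: count, dtype: int64
Taking the value at index 'A' gives 4.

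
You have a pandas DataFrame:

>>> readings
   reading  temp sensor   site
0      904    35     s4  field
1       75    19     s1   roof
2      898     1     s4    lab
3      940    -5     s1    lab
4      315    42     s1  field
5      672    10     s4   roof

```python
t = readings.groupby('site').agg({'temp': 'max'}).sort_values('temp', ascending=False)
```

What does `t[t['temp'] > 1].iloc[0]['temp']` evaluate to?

42

group by site, max of temp:
       temp
site       
field    42
lab       1
roof     19
sort by temp descending:
       temp
site       
field    42
roof     19
lab       1
filter rows where temp > 1:
       temp
site       
field    42
roof     19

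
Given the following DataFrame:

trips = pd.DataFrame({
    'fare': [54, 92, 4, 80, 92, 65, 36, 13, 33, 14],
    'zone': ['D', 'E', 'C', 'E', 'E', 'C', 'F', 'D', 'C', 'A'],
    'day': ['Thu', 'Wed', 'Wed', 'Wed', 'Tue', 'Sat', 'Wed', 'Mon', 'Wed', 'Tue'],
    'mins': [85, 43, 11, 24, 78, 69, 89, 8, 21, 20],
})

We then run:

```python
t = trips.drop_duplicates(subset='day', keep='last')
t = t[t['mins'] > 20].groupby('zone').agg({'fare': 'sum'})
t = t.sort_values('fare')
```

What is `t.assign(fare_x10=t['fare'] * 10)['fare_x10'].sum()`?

drop duplicate day (keep=last):
   fare zone  day  mins
0    54    D  Thu    85
5    65    C  Sat    69
7    13    D  Mon     8
8    33    C  Wed    21
9    14    A  Tue    20
filter rows where mins > 20:
   fare zone  day  mins
0    54    D  Thu    85
5    65    C  Sat    69
8    33    C  Wed    21
group by zone, sum of fare:
      fare
zone      
C       98
D       54
sort by fare:
      fare
zone      
D       54
C       98
add column fare_x10 = t['fare'] * 10:
      fare  fare_x10
zone                
D       54       540
C       98       980
sum of column 'fare_x10' → 1520

1520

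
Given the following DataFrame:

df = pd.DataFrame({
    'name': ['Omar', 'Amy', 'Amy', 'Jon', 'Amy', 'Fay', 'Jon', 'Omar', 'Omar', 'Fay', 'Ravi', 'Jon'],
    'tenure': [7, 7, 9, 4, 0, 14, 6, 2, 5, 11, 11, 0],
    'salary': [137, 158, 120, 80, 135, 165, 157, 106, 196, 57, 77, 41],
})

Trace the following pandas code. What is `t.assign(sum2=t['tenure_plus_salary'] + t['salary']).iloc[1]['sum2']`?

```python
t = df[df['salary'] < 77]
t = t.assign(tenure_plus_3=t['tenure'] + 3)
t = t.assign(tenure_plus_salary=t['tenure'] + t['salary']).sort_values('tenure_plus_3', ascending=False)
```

filter rows where salary < 77:
   name  tenure  salary
9   Fay      11      57
11  Jon       0      41
add column tenure_plus_3 = t['tenure'] + 3:
   name  tenure  salary  tenure_plus_3
9   Fay      11      57             14
11  Jon       0      41              3
add column tenure_plus_salary = t['tenure'] + t['salary']:
   name  tenure  salary  tenure_plus_3  tenure_plus_salary
9   Fay      11      57             14                  68
11  Jon       0      41              3                  41
sort by tenure_plus_3 descending:
   name  tenure  salary  tenure_plus_3  tenure_plus_salary
9   Fay      11      57             14                  68
11  Jon       0      41              3                  41
add column sum2 = t['tenure_plus_salary'] + t['salary']:
   name  tenure  salary  tenure_plus_3  tenure_plus_salary  sum2
9   Fay      11      57             14                  68   125
11  Jon       0      41              3                  41    82
The value at position 1, column 'sum2' is 82.

82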